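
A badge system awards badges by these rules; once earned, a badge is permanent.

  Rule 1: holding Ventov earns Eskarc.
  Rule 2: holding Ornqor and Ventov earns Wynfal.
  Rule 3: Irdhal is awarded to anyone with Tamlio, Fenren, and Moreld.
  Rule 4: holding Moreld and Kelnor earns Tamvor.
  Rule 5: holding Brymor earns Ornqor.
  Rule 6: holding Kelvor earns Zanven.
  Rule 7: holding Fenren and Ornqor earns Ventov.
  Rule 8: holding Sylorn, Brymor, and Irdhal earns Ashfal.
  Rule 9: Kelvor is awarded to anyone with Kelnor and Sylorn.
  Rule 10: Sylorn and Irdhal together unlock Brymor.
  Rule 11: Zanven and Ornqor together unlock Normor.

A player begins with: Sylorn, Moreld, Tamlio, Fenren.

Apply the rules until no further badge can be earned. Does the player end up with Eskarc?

Yes

With Tamlio, Fenren, and Moreld, Irdhal is earned (Rule 3).
With Sylorn and Irdhal, Brymor is earned (Rule 10).
With Brymor, Ornqor is earned (Rule 5).
With Fenren and Ornqor, Ventov is earned (Rule 7).
With Ventov, Eskarc is earned (Rule 1).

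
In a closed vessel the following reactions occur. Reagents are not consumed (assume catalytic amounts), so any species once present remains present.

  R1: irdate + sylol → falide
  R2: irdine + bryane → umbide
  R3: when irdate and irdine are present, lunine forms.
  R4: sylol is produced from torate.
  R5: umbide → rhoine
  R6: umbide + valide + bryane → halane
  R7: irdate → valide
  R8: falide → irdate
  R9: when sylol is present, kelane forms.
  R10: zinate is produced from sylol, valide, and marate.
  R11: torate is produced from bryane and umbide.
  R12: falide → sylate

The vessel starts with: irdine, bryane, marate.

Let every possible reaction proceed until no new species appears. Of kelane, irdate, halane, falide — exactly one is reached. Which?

irdine and bryane present → umbide forms (R2).
bryane and umbide present → torate forms (R11).
torate present → sylol forms (R4).
sylol present → kelane forms (R9).
halane would need umbide, valide, and bryane (R6), but valide never forms. irdate would need falide (R8), but falide never forms. falide would need irdate and sylol (R1), but irdate never forms.

kelane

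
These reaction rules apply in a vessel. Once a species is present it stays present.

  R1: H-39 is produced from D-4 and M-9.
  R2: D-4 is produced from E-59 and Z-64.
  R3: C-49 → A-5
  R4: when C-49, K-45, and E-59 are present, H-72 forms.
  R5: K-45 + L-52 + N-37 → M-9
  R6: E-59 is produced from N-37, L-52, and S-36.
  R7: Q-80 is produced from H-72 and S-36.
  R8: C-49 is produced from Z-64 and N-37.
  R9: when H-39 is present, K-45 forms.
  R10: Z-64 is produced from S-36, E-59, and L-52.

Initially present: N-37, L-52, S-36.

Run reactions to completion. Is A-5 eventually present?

Yes

N-37, L-52, and S-36 present → E-59 forms (R6).
S-36, E-59, and L-52 present → Z-64 forms (R10).
Z-64 and N-37 present → C-49 forms (R8).
C-49 present → A-5 forms (R3).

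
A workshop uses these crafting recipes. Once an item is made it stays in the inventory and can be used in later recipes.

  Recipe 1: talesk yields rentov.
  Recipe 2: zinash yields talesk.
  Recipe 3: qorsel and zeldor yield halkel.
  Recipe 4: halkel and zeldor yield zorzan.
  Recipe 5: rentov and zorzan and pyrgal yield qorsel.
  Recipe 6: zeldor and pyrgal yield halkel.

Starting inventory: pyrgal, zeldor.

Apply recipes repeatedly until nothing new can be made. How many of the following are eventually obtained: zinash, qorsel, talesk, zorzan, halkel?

Using Recipe 6, zeldor and pyrgal make halkel.
halkel and zeldor → zorzan (Recipe 4).
No rule produces zinash, and it is not given.
qorsel would need rentov, zorzan, and pyrgal (Recipe 5), but rentov is never obtained.
talesk would need zinash (Recipe 2), but zinash is never obtained.
zorzan: reached.
halkel: reached.
Reached: zorzan and halkel — 2 of the 5.

2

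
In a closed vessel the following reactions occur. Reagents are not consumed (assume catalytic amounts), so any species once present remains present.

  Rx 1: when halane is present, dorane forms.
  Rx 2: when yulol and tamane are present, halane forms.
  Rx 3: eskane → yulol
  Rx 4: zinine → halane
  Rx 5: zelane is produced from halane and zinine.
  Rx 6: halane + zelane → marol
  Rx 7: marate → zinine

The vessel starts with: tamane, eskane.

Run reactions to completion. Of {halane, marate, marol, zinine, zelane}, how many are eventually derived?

1

eskane present → yulol forms (Rx 3).
yulol and tamane present → halane forms (Rx 2).
halane: reached.
No rule produces marate, and it is not given.
marol would need halane and zelane (Rx 6), but zelane never forms.
zinine would need marate (Rx 7), but marate never forms.
zelane would need halane and zinine (Rx 5), but zinine never forms.
Reached: halane — 1 of the 5.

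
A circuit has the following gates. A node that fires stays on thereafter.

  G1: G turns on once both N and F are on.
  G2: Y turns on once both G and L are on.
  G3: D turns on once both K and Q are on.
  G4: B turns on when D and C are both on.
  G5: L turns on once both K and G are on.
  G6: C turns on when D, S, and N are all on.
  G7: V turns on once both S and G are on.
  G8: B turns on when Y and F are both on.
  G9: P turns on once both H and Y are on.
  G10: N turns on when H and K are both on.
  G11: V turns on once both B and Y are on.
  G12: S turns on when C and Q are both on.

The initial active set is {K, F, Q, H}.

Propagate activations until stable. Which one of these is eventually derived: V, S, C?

G10: H and K on → N on.
N and F are on, so G turns on (G1).
G5: K and G on → L on.
G and L are on, so Y turns on (G2).
G8: Y and F on → B on.
B and Y are on, so V turns on (G11).
S would need C and Q (G12), but C never turns on. C would need D, S, and N (G6), but S never turns on.

V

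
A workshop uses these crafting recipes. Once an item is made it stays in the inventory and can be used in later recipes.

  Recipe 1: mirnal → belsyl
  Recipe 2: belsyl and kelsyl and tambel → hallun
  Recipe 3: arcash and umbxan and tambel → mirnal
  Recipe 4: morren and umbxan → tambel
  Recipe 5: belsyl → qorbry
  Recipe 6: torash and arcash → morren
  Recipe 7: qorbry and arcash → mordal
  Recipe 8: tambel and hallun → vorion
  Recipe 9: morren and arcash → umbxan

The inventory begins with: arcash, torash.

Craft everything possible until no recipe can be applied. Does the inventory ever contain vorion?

No

vorion would need tambel and hallun (Recipe 8), but hallun is never obtained.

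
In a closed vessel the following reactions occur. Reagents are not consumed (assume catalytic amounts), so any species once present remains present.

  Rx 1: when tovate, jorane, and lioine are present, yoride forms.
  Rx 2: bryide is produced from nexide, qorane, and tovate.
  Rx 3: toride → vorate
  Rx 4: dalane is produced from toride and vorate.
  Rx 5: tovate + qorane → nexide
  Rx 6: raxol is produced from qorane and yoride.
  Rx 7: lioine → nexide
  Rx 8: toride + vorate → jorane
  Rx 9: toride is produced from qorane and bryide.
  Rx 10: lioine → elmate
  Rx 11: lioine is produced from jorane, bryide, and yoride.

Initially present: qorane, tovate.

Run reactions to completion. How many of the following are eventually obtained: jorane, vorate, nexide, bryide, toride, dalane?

6

tovate and qorane present → nexide forms (Rx 5).
nexide, qorane, and tovate present → bryide forms (Rx 2).
qorane and bryide present → toride forms (Rx 9).
toride present → vorate forms (Rx 3).
toride and vorate present → jorane forms (Rx 8).
toride and vorate present → dalane forms (Rx 4).
jorane: reached.
vorate: reached.
nexide: reached.
bryide: reached.
toride: reached.
dalane: reached.
All 6 are reached.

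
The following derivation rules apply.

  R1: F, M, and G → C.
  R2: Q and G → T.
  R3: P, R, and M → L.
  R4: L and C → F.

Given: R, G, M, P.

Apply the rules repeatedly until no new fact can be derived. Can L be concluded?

From P, R, and M, R3 gives L.

Yes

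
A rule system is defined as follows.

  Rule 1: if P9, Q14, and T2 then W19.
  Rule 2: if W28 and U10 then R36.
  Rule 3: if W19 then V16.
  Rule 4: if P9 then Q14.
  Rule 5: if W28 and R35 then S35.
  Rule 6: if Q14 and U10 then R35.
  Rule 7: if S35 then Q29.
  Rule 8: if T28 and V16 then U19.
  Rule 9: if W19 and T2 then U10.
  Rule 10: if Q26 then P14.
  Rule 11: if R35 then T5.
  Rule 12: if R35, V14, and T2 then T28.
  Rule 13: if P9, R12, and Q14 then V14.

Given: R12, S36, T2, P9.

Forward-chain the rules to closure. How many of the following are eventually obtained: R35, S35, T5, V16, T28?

From P9, Rule 4 gives Q14.
From P9, R12, and Q14, Rule 13 gives V14.
From P9, Q14, and T2, Rule 1 gives W19.
W19 and T2 hold, so U10 follows (Rule 9).
W19 holds, so V16 follows (Rule 3).
Q14 and U10 hold, so R35 follows (Rule 6).
R35, V14, and T2 hold, so T28 follows (Rule 12).
From R35, Rule 11 gives T5.
R35: reached.
S35 would need W28 and R35 (Rule 5), but W28 is never established.
T5: reached.
V16: reached.
T28: reached.
Reached: R35, T5, V16, and T28 — 4 of the 5.

4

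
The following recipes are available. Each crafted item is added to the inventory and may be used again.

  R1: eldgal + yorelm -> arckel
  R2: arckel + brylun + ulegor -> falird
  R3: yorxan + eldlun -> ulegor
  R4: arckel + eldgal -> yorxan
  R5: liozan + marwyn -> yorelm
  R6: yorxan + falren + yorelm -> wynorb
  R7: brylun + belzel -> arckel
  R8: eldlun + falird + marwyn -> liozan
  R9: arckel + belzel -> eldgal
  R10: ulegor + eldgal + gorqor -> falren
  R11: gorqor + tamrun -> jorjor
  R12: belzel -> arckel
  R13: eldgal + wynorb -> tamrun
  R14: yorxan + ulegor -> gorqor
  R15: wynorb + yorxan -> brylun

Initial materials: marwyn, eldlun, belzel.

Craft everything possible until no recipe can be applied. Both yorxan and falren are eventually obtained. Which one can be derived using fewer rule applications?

yorxan: belzel -> arckel (R12). arckel + belzel -> eldgal (R9). arckel + eldgal -> yorxan (R4). [3 rule applications]
falren: belzel -> arckel (R12). Using R9, arckel and belzel make eldgal. Using R4, arckel and eldgal make yorxan. Using R3, yorxan and eldlun make ulegor. Using R14, yorxan and ulegor make gorqor. Using R10, ulegor, eldgal, and gorqor make falren. [6 rule applications]
yorxan needs fewer.

yorxan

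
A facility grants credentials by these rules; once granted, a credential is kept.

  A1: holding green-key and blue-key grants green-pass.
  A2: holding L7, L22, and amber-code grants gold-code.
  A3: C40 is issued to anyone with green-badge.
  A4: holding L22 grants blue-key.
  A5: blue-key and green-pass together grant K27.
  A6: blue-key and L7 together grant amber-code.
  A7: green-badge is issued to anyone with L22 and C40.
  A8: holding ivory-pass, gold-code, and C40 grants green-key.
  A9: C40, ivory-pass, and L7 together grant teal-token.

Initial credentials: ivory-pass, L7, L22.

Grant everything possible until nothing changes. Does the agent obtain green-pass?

green-pass would need green-key and blue-key (A1), but green-key is never granted.

No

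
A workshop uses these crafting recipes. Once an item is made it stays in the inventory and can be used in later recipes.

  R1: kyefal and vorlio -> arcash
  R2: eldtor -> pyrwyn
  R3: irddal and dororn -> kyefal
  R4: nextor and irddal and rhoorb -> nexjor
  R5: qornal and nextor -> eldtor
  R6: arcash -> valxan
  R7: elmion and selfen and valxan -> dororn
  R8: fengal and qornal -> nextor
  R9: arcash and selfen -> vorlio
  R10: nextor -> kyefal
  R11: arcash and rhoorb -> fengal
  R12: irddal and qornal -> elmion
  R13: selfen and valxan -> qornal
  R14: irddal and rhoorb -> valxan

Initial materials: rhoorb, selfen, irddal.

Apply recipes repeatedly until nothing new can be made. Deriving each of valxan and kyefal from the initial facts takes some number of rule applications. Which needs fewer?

valxan

valxan: Using R14, irddal and rhoorb make valxan. [1 rule application]
kyefal: Using R14, irddal and rhoorb make valxan. selfen and valxan -> qornal (R13). Using R12, irddal and qornal make elmion. Using R7, elmion, selfen, and valxan make dororn. Using R3, irddal and dororn make kyefal. [5 rule applications]
valxan needs fewer.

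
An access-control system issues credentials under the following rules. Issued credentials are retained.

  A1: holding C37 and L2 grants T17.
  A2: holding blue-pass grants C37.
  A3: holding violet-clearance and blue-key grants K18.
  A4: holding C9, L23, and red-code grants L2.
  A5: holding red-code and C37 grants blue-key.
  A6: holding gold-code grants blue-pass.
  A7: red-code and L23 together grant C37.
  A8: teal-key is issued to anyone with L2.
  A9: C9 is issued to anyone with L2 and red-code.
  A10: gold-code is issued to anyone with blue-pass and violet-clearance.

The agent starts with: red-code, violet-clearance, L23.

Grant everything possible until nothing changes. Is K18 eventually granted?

Yes

Holding red-code and L23 grants C37 (A7).
Holding red-code and C37 grants blue-key (A5).
Holding violet-clearance and blue-key grants K18 (A3).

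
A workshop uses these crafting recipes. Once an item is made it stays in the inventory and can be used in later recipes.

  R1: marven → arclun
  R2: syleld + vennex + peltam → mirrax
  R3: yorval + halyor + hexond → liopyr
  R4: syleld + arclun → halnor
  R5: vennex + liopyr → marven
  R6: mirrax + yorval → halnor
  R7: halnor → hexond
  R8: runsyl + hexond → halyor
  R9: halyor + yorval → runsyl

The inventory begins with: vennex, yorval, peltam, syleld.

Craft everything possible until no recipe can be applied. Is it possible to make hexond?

Yes

Using R2, syleld, vennex, and peltam make mirrax.
Using R6, mirrax and yorval make halnor.
Using R7, halnor makes hexond.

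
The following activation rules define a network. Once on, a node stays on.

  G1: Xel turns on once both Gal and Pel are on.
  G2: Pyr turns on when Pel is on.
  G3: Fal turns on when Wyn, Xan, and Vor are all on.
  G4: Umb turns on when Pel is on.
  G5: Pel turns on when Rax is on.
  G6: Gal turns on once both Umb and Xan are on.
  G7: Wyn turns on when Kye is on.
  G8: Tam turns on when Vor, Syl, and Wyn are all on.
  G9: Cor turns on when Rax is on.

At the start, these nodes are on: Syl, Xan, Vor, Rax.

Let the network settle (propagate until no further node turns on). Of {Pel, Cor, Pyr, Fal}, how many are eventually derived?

G9: Rax on → Cor on.
G5: Rax on → Pel on.
Pel is on, so Pyr turns on (G2).
Pel: reached.
Cor: reached.
Pyr: reached.
Fal would need Wyn, Xan, and Vor (G3), but Wyn never turns on.
Reached: Pel, Cor, and Pyr — 3 of the 4.

3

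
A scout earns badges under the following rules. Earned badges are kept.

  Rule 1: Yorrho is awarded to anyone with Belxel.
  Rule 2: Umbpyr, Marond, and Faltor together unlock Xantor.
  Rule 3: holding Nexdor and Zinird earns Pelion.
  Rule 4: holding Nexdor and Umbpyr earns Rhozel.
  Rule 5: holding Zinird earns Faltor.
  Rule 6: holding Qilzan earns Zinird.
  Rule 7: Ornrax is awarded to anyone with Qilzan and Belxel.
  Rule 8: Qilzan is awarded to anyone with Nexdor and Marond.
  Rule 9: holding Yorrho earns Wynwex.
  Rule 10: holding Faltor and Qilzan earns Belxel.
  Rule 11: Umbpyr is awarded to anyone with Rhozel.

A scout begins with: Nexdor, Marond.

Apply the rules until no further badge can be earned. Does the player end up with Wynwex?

Yes

With Nexdor and Marond, Qilzan is earned (Rule 8).
With Qilzan, Zinird is earned (Rule 6).
With Zinird, Faltor is earned (Rule 5).
With Faltor and Qilzan, Belxel is earned (Rule 10).
With Belxel, Yorrho is earned (Rule 1).
With Yorrho, Wynwex is earned (Rule 9).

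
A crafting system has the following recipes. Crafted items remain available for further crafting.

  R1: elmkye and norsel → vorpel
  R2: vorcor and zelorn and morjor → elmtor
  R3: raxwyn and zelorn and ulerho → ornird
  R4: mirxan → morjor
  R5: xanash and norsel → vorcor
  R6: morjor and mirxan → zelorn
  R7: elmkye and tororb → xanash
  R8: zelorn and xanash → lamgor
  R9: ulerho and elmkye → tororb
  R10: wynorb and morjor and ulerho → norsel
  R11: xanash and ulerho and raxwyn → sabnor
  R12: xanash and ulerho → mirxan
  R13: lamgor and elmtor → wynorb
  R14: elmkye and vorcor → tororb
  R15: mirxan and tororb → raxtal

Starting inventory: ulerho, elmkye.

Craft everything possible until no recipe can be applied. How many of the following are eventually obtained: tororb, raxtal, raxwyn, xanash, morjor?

ulerho and elmkye → tororb (R9).
elmkye and tororb → xanash (R7).
xanash and ulerho → mirxan (R12).
mirxan and tororb → raxtal (R15).
mirxan → morjor (R4).
tororb: reached.
raxtal: reached.
No rule produces raxwyn, and it is not given.
xanash: reached.
morjor: reached.
Reached: tororb, raxtal, xanash, and morjor — 4 of the 5.

4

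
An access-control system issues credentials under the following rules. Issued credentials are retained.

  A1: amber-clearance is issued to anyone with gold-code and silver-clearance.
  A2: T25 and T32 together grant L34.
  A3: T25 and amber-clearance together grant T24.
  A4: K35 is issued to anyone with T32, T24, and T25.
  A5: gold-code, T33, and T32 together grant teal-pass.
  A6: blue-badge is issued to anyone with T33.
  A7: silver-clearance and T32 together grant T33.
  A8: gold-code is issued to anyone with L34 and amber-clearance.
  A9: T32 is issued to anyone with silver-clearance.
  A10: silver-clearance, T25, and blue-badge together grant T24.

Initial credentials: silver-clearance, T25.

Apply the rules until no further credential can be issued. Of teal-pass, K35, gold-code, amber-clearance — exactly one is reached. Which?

Holding silver-clearance grants T32 (A9).
Holding silver-clearance and T32 grants T33 (A7).
Holding T33 grants blue-badge (A6).
Holding silver-clearance, T25, and blue-badge grants T24 (A10).
Holding T32, T24, and T25 grants K35 (A4).
gold-code would need L34 and amber-clearance (A8), but amber-clearance is never granted. amber-clearance would need gold-code and silver-clearance (A1), but gold-code is never granted. teal-pass would need gold-code, T33, and T32 (A5), but gold-code is never granted.

K35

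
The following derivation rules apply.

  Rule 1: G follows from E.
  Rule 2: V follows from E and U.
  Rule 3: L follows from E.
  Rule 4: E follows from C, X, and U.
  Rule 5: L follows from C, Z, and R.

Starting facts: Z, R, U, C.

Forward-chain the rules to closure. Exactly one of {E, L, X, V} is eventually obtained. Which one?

From C, Z, and R, Rule 5 gives L.
E would need C, X, and U (Rule 4), but X is never established. V would need E and U (Rule 2), but E is never established. No rule produces X, and it is not given.

L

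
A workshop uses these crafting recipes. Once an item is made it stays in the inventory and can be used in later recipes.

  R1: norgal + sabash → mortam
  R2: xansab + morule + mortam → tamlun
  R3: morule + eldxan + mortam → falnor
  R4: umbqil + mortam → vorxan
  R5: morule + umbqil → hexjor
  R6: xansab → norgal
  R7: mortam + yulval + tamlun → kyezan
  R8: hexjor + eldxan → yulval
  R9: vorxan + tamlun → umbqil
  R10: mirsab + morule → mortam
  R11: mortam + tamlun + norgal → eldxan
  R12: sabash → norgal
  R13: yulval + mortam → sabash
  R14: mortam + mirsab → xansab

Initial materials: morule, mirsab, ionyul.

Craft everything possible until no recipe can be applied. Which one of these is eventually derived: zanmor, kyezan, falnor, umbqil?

falnor

mirsab + morule → mortam (R10).
mortam + mirsab → xansab (R14).
Using R6, xansab makes norgal.
xansab + morule + mortam → tamlun (R2).
Using R11, mortam, tamlun, and norgal make eldxan.
Using R3, morule, eldxan, and mortam make falnor.
kyezan would need mortam, yulval, and tamlun (R7), but yulval is never obtained. umbqil would need vorxan and tamlun (R9), but vorxan is never obtained. No rule produces zanmor, and it is not given.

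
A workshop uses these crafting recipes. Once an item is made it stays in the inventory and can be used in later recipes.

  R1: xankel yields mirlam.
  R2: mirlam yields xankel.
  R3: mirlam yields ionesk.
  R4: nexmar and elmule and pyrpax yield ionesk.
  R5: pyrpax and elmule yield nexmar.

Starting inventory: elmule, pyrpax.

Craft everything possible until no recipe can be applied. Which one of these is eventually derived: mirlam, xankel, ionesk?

ionesk

pyrpax and elmule → nexmar (R5).
nexmar and elmule and pyrpax → ionesk (R4).
mirlam would need xankel (R1), but xankel is never obtained. xankel would need mirlam (R2), but mirlam is never obtained.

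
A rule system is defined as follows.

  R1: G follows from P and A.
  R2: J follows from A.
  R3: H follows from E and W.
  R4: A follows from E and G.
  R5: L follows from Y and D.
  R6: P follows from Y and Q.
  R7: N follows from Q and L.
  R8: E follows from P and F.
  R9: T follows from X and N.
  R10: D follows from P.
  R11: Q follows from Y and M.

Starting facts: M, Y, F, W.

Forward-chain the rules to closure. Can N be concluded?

Yes

From Y and M, R11 gives Q.
Y and Q hold, so P follows (R6).
From P, R10 gives D.
Y and D hold, so L follows (R5).
From Q and L, R7 gives N.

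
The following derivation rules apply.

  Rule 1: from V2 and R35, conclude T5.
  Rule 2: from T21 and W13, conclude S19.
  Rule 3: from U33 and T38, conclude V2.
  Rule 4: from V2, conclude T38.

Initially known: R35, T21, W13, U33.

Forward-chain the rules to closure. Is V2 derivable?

V2 would need U33 and T38 (Rule 3), but T38 is never established.

No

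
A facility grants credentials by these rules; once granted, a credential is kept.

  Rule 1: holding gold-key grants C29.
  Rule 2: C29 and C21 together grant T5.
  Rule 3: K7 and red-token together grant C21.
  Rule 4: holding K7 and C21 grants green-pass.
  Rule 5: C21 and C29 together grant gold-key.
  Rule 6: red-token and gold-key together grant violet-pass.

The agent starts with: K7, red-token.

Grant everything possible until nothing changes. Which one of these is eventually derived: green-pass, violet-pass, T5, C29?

green-pass

Holding K7 and red-token grants C21 (Rule 3).
Holding K7 and C21 grants green-pass (Rule 4).
violet-pass would need red-token and gold-key (Rule 6), but gold-key is never granted. T5 would need C29 and C21 (Rule 2), but C29 is never granted. C29 would need gold-key (Rule 1), but gold-key is never granted.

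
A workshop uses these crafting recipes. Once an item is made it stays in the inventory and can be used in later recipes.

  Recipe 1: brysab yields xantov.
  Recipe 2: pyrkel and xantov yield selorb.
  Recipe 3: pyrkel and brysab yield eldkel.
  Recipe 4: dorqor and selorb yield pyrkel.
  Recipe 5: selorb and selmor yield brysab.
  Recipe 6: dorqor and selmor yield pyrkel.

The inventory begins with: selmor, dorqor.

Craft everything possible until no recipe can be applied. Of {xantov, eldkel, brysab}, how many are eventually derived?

0

xantov would need brysab (Recipe 1), but brysab is never obtained.
eldkel would need pyrkel and brysab (Recipe 3), but brysab is never obtained.
brysab would need selorb and selmor (Recipe 5), but selorb is never obtained.
None of the 3 are reached.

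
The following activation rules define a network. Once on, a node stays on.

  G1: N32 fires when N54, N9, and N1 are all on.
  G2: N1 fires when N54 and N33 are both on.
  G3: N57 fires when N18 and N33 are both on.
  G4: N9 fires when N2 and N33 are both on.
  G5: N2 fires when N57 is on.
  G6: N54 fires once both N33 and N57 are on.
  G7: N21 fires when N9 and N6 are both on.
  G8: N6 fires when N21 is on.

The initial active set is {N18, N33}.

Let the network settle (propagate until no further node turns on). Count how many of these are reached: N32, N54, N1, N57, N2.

5

G3: N18 and N33 on → N57 on.
N57 is on, so N2 fires (G5).
N33 and N57 are on, so N54 fires (G6).
N54 and N33 are on, so N1 fires (G2).
N2 and N33 are on, so N9 fires (G4).
G1: N54, N9, and N1 on → N32 on.
N32: reached.
N54: reached.
N1: reached.
N57: reached.
N2: reached.
All 5 are reached.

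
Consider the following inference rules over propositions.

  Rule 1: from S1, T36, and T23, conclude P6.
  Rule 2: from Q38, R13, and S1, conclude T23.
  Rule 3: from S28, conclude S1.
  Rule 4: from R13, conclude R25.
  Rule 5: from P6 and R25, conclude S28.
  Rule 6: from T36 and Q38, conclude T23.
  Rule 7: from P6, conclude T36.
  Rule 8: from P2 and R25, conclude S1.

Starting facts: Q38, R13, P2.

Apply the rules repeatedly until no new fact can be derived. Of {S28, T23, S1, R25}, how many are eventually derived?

3

From R13, Rule 4 gives R25.
P2 and R25 hold, so S1 follows (Rule 8).
From Q38, R13, and S1, Rule 2 gives T23.
S28 would need P6 and R25 (Rule 5), but P6 is never established.
T23: reached.
S1: reached.
R25: reached.
Reached: T23, S1, and R25 — 3 of the 4.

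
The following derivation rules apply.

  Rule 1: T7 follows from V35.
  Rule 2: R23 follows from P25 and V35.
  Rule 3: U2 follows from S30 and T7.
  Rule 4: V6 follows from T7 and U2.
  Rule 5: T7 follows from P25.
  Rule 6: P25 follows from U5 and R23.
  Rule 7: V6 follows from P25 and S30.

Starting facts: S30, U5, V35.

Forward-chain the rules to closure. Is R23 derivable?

R23 would need P25 and V35 (Rule 2), but P25 is never established.

No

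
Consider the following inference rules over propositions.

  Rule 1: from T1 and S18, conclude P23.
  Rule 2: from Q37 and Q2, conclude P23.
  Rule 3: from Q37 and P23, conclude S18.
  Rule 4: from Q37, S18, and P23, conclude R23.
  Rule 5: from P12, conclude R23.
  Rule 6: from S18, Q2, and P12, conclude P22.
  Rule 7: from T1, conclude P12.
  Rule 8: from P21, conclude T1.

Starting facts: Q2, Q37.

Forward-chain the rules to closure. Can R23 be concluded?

Yes

Q37 and Q2 hold, so P23 follows (Rule 2).
Q37 and P23 hold, so S18 follows (Rule 3).
Q37, S18, and P23 hold, so R23 follows (Rule 4).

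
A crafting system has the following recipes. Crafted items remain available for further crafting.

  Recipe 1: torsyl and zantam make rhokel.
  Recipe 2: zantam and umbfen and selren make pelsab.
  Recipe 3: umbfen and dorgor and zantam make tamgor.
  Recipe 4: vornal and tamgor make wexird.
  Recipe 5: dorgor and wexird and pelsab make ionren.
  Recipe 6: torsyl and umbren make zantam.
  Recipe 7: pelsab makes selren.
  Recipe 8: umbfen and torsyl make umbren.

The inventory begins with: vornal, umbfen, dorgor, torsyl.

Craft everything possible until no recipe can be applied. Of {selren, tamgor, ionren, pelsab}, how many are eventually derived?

1

umbfen and torsyl → umbren (Recipe 8).
torsyl and umbren → zantam (Recipe 6).
umbfen and dorgor and zantam → tamgor (Recipe 3).
selren would need pelsab (Recipe 7), but pelsab is never obtained.
tamgor: reached.
ionren would need dorgor, wexird, and pelsab (Recipe 5), but pelsab is never obtained.
pelsab would need zantam, umbfen, and selren (Recipe 2), but selren is never obtained.
Reached: tamgor — 1 of the 4.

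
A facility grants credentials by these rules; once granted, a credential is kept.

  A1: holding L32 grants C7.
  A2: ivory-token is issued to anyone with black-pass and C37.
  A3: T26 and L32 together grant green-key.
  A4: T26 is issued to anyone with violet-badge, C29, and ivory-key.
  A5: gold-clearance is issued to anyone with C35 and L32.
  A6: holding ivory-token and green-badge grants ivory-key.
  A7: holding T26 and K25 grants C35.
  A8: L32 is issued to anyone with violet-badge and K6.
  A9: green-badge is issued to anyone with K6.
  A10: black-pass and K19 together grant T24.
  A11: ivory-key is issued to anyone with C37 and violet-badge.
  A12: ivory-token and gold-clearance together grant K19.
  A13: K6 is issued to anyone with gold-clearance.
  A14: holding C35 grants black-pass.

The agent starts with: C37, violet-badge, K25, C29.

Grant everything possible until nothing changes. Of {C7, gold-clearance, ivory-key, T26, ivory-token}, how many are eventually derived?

3

Holding C37 and violet-badge grants ivory-key (A11).
Holding violet-badge, C29, and ivory-key grants T26 (A4).
Holding T26 and K25 grants C35 (A7).
Holding C35 grants black-pass (A14).
Holding black-pass and C37 grants ivory-token (A2).
C7 would need L32 (A1), but L32 is never granted.
gold-clearance would need C35 and L32 (A5), but L32 is never granted.
ivory-key: reached.
T26: reached.
ivory-token: reached.
Reached: ivory-key, T26, and ivory-token — 3 of the 5.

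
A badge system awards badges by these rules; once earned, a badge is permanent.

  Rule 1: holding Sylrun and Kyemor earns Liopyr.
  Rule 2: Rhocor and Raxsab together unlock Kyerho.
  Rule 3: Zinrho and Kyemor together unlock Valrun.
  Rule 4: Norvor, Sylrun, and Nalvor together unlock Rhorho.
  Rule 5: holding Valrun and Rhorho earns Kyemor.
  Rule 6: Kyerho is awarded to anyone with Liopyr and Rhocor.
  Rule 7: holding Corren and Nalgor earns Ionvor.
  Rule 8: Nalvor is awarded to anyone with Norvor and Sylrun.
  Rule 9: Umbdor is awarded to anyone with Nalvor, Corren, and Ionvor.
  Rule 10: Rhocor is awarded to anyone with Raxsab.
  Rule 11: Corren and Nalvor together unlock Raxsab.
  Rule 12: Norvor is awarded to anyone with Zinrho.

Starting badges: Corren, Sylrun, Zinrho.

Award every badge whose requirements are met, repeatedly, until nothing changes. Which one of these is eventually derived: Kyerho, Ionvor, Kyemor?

Kyerho

With Zinrho, Norvor is earned (Rule 12).
With Norvor and Sylrun, Nalvor is earned (Rule 8).
With Corren and Nalvor, Raxsab is earned (Rule 11).
With Raxsab, Rhocor is earned (Rule 10).
With Rhocor and Raxsab, Kyerho is earned (Rule 2).
Ionvor would need Corren and Nalgor (Rule 7), but Nalgor is never earned. Kyemor would need Valrun and Rhorho (Rule 5), but Valrun is never earned.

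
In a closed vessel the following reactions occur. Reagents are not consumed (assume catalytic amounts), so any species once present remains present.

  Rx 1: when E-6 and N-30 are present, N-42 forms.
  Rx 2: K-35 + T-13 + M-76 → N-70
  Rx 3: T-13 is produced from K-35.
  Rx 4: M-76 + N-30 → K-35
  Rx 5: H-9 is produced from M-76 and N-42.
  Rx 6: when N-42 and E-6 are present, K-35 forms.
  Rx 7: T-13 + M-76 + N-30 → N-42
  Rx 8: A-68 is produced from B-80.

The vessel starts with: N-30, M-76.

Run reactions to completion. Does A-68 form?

No

A-68 would need B-80 (Rx 8), but B-80 never forms.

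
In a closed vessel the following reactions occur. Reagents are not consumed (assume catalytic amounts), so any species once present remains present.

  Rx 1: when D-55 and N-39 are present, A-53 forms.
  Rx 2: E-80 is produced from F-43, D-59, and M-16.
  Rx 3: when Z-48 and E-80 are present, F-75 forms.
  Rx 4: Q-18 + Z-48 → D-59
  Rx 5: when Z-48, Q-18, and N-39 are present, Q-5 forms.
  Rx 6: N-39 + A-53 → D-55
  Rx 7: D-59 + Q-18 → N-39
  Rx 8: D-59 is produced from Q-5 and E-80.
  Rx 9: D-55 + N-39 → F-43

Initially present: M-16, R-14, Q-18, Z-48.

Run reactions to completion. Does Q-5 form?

Q-18 and Z-48 present → D-59 forms (Rx 4).
D-59 and Q-18 present → N-39 forms (Rx 7).
Z-48, Q-18, and N-39 present → Q-5 forms (Rx 5).

Yes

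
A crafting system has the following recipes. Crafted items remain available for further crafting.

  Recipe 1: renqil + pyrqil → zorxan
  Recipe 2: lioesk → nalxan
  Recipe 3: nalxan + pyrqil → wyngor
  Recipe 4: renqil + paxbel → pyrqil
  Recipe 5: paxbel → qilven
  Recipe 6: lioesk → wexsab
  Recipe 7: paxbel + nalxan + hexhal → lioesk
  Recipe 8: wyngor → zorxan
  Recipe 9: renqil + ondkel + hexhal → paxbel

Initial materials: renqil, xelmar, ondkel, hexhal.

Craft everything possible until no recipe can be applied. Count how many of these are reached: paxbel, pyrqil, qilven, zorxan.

Using Recipe 9, renqil, ondkel, and hexhal make paxbel.
renqil + paxbel → pyrqil (Recipe 4).
Using Recipe 5, paxbel makes qilven.
Using Recipe 1, renqil and pyrqil make zorxan.
paxbel: reached.
pyrqil: reached.
qilven: reached.
zorxan: reached.
All 4 are reached.

4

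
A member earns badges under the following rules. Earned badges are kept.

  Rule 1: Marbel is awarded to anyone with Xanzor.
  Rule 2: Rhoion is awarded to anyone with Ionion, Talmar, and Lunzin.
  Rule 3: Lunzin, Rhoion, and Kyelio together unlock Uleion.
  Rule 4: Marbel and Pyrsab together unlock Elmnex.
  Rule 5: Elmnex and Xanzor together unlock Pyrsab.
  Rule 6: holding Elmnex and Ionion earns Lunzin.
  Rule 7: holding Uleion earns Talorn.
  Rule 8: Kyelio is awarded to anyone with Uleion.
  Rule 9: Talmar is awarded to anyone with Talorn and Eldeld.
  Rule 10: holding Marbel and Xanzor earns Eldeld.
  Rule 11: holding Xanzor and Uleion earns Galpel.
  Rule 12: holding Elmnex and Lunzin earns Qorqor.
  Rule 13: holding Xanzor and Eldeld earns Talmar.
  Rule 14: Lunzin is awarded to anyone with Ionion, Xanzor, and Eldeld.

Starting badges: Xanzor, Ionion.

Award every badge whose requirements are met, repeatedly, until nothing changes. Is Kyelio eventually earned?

No

Kyelio would need Uleion (Rule 8), but Uleion is never earned.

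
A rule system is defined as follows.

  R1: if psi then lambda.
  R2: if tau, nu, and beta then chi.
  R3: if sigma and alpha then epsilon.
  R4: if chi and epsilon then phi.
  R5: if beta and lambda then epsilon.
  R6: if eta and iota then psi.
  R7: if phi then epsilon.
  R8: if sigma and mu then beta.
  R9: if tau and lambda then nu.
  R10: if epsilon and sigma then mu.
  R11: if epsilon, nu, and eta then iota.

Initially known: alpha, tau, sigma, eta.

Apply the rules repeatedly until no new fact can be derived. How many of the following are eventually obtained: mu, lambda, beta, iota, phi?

sigma and alpha hold, so epsilon follows (R3).
epsilon and sigma hold, so mu follows (R10).
sigma and mu hold, so beta follows (R8).
mu: reached.
lambda would need psi (R1), but psi is never established.
beta: reached.
iota would need epsilon, nu, and eta (R11), but nu is never established.
phi would need chi and epsilon (R4), but chi is never established.
Reached: mu and beta — 2 of the 5.

2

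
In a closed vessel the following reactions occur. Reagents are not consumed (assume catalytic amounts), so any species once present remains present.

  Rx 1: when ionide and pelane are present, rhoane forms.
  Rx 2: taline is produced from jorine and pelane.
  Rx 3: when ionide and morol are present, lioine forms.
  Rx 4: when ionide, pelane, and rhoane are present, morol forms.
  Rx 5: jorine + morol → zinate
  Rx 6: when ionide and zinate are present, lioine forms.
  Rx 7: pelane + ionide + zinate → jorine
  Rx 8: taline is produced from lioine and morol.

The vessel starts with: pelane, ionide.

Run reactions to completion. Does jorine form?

No

jorine would need pelane, ionide, and zinate (Rx 7), but zinate never forms.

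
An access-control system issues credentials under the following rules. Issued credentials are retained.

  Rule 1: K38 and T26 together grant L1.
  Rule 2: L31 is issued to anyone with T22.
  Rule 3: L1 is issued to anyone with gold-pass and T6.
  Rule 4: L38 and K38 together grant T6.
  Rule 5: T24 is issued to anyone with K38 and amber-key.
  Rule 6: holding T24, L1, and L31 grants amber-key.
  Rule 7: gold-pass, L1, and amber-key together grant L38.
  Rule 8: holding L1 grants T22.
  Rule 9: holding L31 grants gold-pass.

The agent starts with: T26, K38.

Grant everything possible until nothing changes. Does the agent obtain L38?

L38 would need gold-pass, L1, and amber-key (Rule 7), but amber-key is never granted.

No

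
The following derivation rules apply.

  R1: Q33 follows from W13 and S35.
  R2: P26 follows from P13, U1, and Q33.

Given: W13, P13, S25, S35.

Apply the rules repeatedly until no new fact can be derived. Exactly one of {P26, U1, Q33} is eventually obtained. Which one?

Q33

From W13 and S35, R1 gives Q33.
P26 would need P13, U1, and Q33 (R2), but U1 is never established. No rule produces U1, and it is not given.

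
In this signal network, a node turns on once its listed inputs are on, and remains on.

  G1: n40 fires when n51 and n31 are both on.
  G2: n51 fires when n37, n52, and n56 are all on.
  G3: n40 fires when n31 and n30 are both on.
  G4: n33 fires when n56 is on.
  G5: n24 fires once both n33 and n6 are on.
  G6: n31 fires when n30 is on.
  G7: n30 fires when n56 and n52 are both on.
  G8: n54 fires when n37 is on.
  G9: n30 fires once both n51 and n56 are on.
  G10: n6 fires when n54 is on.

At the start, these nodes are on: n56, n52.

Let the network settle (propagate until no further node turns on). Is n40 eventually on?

Yes

n56 and n52 are on, so n30 fires (G7).
G6: n30 on → n31 on.
G3: n31 and n30 on → n40 on.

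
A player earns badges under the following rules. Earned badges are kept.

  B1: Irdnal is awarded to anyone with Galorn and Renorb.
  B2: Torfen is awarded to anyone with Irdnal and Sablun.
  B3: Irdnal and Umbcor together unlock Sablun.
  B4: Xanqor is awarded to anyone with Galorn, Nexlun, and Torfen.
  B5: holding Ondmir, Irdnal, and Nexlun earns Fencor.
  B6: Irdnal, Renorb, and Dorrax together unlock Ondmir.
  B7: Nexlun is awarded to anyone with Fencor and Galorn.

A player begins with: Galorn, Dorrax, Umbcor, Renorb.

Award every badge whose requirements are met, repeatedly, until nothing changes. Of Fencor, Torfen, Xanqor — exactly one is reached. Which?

With Galorn and Renorb, Irdnal is earned (B1).
With Irdnal and Umbcor, Sablun is earned (B3).
With Irdnal and Sablun, Torfen is earned (B2).
Fencor would need Ondmir, Irdnal, and Nexlun (B5), but Nexlun is never earned. Xanqor would need Galorn, Nexlun, and Torfen (B4), but Nexlun is never earned.

Torfen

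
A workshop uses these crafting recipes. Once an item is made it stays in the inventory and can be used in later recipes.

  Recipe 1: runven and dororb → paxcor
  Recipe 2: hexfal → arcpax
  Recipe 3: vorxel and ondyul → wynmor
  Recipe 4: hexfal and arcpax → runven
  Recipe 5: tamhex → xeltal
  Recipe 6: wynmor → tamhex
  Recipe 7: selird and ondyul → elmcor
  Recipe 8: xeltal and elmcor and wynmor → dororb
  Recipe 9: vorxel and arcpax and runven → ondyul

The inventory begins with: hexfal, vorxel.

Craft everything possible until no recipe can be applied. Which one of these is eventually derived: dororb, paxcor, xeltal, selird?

hexfal → arcpax (Recipe 2).
hexfal and arcpax → runven (Recipe 4).
Using Recipe 9, vorxel, arcpax, and runven make ondyul.
Using Recipe 3, vorxel and ondyul make wynmor.
Using Recipe 6, wynmor makes tamhex.
Using Recipe 5, tamhex makes xeltal.
dororb would need xeltal, elmcor, and wynmor (Recipe 8), but elmcor is never obtained. No rule produces selird, and it is not given. paxcor would need runven and dororb (Recipe 1), but dororb is never obtained.

xeltal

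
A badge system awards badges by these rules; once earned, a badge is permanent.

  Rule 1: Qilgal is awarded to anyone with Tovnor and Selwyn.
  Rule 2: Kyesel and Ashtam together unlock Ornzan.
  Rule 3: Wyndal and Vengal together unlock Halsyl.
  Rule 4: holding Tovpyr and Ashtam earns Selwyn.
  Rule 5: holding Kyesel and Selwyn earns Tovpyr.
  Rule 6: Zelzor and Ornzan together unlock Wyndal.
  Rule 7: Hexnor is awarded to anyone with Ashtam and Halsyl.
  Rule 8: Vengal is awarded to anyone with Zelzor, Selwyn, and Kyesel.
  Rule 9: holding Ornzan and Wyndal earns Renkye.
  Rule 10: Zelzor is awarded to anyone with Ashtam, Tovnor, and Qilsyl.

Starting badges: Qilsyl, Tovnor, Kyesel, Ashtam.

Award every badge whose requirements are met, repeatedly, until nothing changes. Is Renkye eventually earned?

With Kyesel and Ashtam, Ornzan is earned (Rule 2).
With Ashtam, Tovnor, and Qilsyl, Zelzor is earned (Rule 10).
With Zelzor and Ornzan, Wyndal is earned (Rule 6).
With Ornzan and Wyndal, Renkye is earned (Rule 9).

Yes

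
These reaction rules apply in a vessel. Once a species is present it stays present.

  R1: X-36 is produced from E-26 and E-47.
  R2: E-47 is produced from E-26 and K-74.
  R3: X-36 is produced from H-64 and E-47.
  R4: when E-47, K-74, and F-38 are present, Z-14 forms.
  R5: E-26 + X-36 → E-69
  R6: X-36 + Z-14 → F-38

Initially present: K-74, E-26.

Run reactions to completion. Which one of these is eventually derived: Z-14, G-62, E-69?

E-26 and K-74 present → E-47 forms (R2).
E-26 and E-47 present → X-36 forms (R1).
E-26 and X-36 present → E-69 forms (R5).
No rule produces G-62, and it is not given. Z-14 would need E-47, K-74, and F-38 (R4), but F-38 never forms.

E-69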